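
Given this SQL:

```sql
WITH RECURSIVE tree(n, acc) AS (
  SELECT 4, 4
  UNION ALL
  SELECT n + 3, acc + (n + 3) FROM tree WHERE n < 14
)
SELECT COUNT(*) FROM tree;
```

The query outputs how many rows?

Base: n=4, acc=4.
Iteration 1: 4 < 14 holds -> n = 4 + 3 = 7, acc = 4 + 7 = 11.
Iteration 2: 7 < 14 holds -> n = 7 + 3 = 10, acc = 11 + 10 = 21.
Iteration 3: 10 < 14 holds -> n = 10 + 3 = 13, acc = 21 + 13 = 34.
Iteration 4: 13 < 14 holds -> n = 13 + 3 = 16, acc = 34 + 16 = 50.
Iteration 5: 16 < 14 fails; recursion stops.
Total rows emitted: 5.

5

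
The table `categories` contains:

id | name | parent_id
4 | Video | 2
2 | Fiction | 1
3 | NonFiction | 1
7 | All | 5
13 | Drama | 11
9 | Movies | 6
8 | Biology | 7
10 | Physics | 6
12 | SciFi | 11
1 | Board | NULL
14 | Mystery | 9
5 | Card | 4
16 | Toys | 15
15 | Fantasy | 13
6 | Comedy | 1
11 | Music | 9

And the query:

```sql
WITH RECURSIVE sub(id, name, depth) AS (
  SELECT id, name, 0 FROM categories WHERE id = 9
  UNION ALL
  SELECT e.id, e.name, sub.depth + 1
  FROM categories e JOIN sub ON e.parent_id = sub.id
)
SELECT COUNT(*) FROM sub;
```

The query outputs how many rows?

Base: id=9 (Movies) at depth 0.
Iteration 1: rows with parent_id in {9} -> Music (id 11, depth 1), Mystery (id 14, depth 1).
Iteration 2: rows with parent_id in {11,14} -> SciFi (id 12, depth 2), Drama (id 13, depth 2).
Iteration 3: rows with parent_id in {12,13} -> Fantasy (id 15, depth 3).
Iteration 4: rows with parent_id in {15} -> Toys (id 16, depth 4).
Iteration 5: no rows with parent_id in {16}; recursion stops.
Total rows emitted: 7.

7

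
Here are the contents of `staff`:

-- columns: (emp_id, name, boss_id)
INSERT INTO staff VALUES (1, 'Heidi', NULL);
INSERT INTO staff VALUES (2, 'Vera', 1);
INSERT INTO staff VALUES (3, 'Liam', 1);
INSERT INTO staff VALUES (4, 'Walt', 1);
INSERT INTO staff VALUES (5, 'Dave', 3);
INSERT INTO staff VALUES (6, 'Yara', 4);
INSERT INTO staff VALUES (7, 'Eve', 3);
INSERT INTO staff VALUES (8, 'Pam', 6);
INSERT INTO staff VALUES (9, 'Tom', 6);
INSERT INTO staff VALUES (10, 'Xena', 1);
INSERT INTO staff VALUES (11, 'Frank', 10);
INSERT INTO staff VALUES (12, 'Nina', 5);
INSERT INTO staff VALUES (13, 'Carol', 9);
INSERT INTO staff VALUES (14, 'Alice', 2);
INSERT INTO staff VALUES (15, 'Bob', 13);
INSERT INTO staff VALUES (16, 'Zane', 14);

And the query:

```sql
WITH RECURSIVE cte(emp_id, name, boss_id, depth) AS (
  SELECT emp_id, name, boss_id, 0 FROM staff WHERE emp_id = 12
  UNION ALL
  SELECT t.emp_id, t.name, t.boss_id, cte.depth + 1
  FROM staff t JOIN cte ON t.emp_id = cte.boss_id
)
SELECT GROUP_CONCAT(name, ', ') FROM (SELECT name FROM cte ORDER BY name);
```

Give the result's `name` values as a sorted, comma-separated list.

Base: emp_id=12 (Nina), boss_id=5, depth 0.
Iteration 1: join on emp_id=5 -> Dave (id 5, boss_id=3, depth 1).
Iteration 2: join on emp_id=3 -> Liam (id 3, boss_id=1, depth 2).
Iteration 3: join on emp_id=1 -> Heidi (id 1, boss_id=NULL, depth 3).
Iteration 4: boss_id is NULL; no match; recursion stops.

Dave, Heidi, Liam, Nina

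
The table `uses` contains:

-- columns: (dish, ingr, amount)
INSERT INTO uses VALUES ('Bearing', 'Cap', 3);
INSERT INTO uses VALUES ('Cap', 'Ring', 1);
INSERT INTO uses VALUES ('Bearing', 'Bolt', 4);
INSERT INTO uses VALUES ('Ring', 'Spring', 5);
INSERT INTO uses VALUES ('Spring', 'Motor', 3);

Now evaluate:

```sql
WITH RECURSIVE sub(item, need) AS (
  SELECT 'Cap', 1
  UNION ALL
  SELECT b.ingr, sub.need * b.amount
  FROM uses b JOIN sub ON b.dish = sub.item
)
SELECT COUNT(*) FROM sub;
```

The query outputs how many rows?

Base: (Cap, need=1).
Iteration 1: components of {Cap} -> Ring = 1*1 = 1.
Iteration 2: components of {Ring} -> Spring = 1*5 = 5.
Iteration 3: components of {Spring} -> Motor = 5*3 = 15.
Iteration 4: no further components; recursion stops.
Total rows emitted: 4.

4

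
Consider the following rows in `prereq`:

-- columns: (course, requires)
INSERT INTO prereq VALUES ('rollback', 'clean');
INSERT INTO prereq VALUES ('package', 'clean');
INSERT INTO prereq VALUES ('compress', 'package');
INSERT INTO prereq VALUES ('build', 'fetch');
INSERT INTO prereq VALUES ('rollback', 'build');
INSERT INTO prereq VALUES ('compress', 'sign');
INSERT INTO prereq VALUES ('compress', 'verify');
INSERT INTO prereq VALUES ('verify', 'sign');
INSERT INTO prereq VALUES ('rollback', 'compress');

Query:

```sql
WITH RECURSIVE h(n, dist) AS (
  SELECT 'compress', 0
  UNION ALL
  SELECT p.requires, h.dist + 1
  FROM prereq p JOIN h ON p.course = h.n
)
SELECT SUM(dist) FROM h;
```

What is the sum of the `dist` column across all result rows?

7

Base: (compress, dist=0).
Iteration 1: edges from {compress} -> (package, dist=1), (sign, dist=1), (verify, dist=1).
Iteration 2: edges from {package,sign,verify} -> (clean, dist=2), (sign, dist=2).
Iteration 3: no outgoing edges from {clean,sign}; recursion stops.
SUM(dist) = 0 + 1 + 1 + 1 + 2 + 2 = 7.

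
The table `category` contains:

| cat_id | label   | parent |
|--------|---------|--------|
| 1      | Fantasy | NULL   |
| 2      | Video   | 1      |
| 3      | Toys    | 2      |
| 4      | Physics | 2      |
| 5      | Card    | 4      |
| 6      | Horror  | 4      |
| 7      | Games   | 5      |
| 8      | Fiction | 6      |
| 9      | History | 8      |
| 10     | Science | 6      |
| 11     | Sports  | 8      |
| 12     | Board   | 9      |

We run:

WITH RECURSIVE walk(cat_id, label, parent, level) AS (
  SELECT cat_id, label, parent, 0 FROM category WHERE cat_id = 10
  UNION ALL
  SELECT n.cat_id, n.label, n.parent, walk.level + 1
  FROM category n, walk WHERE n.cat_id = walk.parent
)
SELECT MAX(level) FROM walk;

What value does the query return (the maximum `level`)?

Base: cat_id=10 (Science), parent=6, level 0.
Iteration 1: join on cat_id=6 -> Horror (id 6, parent=4, level 1).
Iteration 2: join on cat_id=4 -> Physics (id 4, parent=2, level 2).
Iteration 3: join on cat_id=2 -> Video (id 2, parent=1, level 3).
Iteration 4: join on cat_id=1 -> Fantasy (id 1, parent=NULL, level 4).
Iteration 5: parent is NULL; no match; recursion stops.
level values: 0, 1, 2, 3, 4; the maximum is 4.

4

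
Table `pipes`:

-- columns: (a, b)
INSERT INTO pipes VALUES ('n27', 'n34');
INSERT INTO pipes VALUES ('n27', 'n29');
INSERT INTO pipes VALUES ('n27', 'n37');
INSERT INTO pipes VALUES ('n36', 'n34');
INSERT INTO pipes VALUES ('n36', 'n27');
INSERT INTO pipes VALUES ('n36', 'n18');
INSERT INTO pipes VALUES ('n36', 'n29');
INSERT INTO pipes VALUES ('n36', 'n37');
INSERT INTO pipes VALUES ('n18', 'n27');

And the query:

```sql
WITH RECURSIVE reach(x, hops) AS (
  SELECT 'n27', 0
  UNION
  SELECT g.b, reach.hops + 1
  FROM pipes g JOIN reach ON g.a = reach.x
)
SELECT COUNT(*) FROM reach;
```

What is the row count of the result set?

Base: (n27, hops=0).
Iteration 1: edges from {n27} -> (n29, hops=1), (n34, hops=1), (n37, hops=1).
Iteration 2: no outgoing edges from {n29,n34,n37}; recursion stops.
Total rows emitted: 4.

4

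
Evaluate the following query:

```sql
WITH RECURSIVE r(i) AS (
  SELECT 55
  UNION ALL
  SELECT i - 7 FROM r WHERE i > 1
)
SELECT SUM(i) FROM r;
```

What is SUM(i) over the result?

Base: i=55.
Iteration 1: 55 > 1 holds -> i = 55 - 7 = 48.
Iteration 2: 48 > 1 holds -> i = 48 - 7 = 41.
Iteration 3: 41 > 1 holds -> i = 41 - 7 = 34.
Iteration 4: 34 > 1 holds -> i = 34 - 7 = 27.
Iteration 5: 27 > 1 holds -> i = 27 - 7 = 20.
Iteration 6: 20 > 1 holds -> i = 20 - 7 = 13.
Iteration 7: 13 > 1 holds -> i = 13 - 7 = 6.
Iteration 8: 6 > 1 holds -> i = 6 - 7 = -1.
Iteration 9: -1 > 1 fails; recursion stops.
SUM(i) = 55 + 48 + 41 + 34 + 27 + 20 + 13 + 6 + -1 = 243.

243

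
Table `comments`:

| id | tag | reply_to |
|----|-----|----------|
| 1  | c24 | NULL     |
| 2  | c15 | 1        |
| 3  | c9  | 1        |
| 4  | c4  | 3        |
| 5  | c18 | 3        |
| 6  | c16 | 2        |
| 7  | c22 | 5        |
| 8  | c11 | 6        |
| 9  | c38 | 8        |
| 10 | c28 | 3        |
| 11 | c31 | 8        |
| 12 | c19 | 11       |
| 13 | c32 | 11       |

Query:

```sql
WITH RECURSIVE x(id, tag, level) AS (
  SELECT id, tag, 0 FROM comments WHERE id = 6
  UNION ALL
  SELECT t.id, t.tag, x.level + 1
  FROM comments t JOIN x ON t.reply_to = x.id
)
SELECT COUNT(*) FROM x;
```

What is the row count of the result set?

Base: id=6 (c16) at level 0.
Iteration 1: rows with reply_to in {6} -> c11 (id 8, level 1).
Iteration 2: rows with reply_to in {8} -> c38 (id 9, level 2), c31 (id 11, level 2).
Iteration 3: rows with reply_to in {9,11} -> c19 (id 12, level 3), c32 (id 13, level 3).
Iteration 4: no rows with reply_to in {12,13}; recursion stops.
Total rows emitted: 6.

6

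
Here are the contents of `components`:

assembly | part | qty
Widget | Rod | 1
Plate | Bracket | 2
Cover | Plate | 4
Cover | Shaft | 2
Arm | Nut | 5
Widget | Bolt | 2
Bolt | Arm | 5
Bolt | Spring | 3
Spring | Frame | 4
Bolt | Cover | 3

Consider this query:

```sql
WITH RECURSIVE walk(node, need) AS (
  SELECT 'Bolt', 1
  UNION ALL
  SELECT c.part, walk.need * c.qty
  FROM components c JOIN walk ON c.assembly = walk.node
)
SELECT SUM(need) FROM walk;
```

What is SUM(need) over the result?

Base: (Bolt, need=1).
Iteration 1: components of {Bolt} -> Arm = 1*5 = 5, Cover = 1*3 = 3, Spring = 1*3 = 3.
Iteration 2: components of {Arm,Cover,Spring} -> Frame = 3*4 = 12, Nut = 5*5 = 25, Plate = 3*4 = 12, Shaft = 3*2 = 6.
Iteration 3: components of {Frame,Nut,Plate,Shaft} -> Bracket = 12*2 = 24.
Iteration 4: no further components; recursion stops.
SUM(need) = 1 + 3 + 3 + 5 + 12 + 12 + 6 + 25 + 24 = 91.

91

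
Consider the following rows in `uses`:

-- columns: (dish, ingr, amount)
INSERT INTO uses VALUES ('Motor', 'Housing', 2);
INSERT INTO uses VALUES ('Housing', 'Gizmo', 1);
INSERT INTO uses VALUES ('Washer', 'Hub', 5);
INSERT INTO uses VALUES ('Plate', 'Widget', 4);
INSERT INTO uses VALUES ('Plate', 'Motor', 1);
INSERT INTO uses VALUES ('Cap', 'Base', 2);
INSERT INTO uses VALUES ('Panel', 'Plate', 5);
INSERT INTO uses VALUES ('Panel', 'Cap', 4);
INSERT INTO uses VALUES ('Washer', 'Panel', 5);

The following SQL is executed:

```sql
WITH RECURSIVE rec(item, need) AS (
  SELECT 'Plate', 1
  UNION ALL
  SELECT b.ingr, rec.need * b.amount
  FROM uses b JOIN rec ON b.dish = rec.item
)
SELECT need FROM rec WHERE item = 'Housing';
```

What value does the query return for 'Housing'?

2

Base: (Plate, need=1).
Iteration 1: components of {Plate} -> Motor = 1*1 = 1, Widget = 1*4 = 4.
Iteration 2: components of {Motor,Widget} -> Housing = 1*2 = 2.
Iteration 3: components of {Housing} -> Gizmo = 2*1 = 2.
Iteration 4: no further components; recursion stops.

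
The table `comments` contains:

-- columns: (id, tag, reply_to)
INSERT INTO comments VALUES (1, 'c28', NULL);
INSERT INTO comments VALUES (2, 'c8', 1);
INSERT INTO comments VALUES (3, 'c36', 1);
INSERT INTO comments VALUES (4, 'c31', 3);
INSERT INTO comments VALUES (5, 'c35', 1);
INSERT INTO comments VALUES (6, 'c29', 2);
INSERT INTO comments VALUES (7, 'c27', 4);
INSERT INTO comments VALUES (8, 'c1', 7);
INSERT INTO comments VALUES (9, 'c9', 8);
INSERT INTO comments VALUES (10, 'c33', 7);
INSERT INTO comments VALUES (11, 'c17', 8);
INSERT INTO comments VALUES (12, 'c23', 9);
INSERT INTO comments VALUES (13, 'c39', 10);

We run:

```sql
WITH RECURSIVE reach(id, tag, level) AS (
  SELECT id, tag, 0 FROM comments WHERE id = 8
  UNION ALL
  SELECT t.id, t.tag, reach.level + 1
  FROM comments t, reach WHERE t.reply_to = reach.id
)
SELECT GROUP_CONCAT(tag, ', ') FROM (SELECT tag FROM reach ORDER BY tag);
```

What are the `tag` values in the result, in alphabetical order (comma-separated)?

c1, c17, c23, c9

Base: id=8 (c1) at level 0.
Iteration 1: rows with reply_to in {8} -> c9 (id 9, level 1), c17 (id 11, level 1).
Iteration 2: rows with reply_to in {9,11} -> c23 (id 12, level 2).
Iteration 3: no rows with reply_to in {12}; recursion stops.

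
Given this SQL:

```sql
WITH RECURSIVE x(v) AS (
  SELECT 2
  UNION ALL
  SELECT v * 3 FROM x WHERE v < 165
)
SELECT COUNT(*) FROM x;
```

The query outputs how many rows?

6

Base: v=2.
Iteration 1: 2 < 165 holds -> v = 2 * 3 = 6.
Iteration 2: 6 < 165 holds -> v = 6 * 3 = 18.
Iteration 3: 18 < 165 holds -> v = 18 * 3 = 54.
Iteration 4: 54 < 165 holds -> v = 54 * 3 = 162.
Iteration 5: 162 < 165 holds -> v = 162 * 3 = 486.
Iteration 6: 486 < 165 fails; recursion stops.
Total rows emitted: 6.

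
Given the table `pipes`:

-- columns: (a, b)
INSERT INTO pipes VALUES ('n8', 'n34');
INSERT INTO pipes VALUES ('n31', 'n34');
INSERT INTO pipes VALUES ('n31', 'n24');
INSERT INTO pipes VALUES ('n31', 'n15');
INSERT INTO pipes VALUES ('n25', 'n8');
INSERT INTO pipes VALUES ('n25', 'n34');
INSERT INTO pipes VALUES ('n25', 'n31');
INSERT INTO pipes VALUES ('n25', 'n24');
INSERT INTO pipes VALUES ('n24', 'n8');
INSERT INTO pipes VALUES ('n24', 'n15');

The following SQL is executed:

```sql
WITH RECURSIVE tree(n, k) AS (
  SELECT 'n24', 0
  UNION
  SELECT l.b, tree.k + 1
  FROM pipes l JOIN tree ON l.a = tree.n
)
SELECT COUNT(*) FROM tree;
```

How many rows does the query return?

Base: (n24, k=0).
Iteration 1: edges from {n24} -> (n15, k=1), (n8, k=1).
Iteration 2: edges from {n15,n8} -> (n34, k=2).
Iteration 3: no outgoing edges from {n34}; recursion stops.
Total rows emitted: 4.

4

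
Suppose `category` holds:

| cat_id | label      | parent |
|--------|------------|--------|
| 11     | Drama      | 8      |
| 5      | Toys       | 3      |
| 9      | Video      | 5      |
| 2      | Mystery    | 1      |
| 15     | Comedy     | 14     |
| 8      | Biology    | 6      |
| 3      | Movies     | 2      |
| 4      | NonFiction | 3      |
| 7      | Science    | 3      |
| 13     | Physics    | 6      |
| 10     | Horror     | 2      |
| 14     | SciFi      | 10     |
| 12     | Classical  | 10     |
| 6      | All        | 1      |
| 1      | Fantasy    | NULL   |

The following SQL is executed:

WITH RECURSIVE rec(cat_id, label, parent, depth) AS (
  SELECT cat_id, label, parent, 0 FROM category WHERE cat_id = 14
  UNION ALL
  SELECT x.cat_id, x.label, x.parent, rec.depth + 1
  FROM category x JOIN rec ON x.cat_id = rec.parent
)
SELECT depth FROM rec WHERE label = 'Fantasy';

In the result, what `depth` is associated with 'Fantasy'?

3

Base: cat_id=14 (SciFi), parent=10, depth 0.
Iteration 1: join on cat_id=10 -> Horror (id 10, parent=2, depth 1).
Iteration 2: join on cat_id=2 -> Mystery (id 2, parent=1, depth 2).
Iteration 3: join on cat_id=1 -> Fantasy (id 1, parent=NULL, depth 3).
Iteration 4: parent is NULL; no match; recursion stops.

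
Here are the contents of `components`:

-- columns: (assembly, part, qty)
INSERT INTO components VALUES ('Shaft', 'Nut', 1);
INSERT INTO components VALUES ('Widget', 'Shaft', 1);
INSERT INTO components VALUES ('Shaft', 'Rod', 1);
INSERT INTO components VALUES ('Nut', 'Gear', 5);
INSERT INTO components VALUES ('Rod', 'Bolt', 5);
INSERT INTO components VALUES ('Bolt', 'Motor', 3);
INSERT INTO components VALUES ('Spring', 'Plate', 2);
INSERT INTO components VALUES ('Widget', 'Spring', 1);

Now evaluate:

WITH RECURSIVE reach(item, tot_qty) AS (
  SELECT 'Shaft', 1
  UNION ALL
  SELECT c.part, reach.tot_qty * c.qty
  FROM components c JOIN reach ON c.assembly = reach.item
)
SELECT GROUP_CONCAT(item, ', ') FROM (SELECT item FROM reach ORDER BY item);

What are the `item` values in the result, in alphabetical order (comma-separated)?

Bolt, Gear, Motor, Nut, Rod, Shaft

Base: (Shaft, tot_qty=1).
Iteration 1: components of {Shaft} -> Nut = 1*1 = 1, Rod = 1*1 = 1.
Iteration 2: components of {Nut,Rod} -> Bolt = 1*5 = 5, Gear = 1*5 = 5.
Iteration 3: components of {Bolt,Gear} -> Motor = 5*3 = 15.
Iteration 4: no further components; recursion stops.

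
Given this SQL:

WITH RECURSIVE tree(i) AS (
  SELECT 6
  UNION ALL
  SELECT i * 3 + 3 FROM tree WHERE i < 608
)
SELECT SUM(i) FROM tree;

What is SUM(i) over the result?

Base: i=6.
Iteration 1: 6 < 608 holds -> i = 6 * 3 + 3 = 21.
Iteration 2: 21 < 608 holds -> i = 21 * 3 + 3 = 66.
Iteration 3: 66 < 608 holds -> i = 66 * 3 + 3 = 201.
Iteration 4: 201 < 608 holds -> i = 201 * 3 + 3 = 606.
Iteration 5: 606 < 608 holds -> i = 606 * 3 + 3 = 1821.
Iteration 6: 1821 < 608 fails; recursion stops.
SUM(i) = 6 + 21 + 66 + 201 + 606 + 1821 = 2721.

2721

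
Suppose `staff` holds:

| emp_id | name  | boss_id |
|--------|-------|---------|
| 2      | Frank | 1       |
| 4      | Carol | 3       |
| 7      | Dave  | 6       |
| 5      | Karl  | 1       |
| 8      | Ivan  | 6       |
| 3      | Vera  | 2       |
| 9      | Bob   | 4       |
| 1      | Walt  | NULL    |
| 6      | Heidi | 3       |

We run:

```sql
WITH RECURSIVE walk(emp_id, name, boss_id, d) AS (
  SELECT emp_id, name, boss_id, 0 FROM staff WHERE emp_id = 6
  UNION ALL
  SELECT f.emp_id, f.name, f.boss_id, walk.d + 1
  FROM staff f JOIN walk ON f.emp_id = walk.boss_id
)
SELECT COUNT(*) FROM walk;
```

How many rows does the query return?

4

Base: emp_id=6 (Heidi), boss_id=3, d 0.
Iteration 1: join on emp_id=3 -> Vera (id 3, boss_id=2, d 1).
Iteration 2: join on emp_id=2 -> Frank (id 2, boss_id=1, d 2).
Iteration 3: join on emp_id=1 -> Walt (id 1, boss_id=NULL, d 3).
Iteration 4: boss_id is NULL; no match; recursion stops.
Total rows emitted: 4.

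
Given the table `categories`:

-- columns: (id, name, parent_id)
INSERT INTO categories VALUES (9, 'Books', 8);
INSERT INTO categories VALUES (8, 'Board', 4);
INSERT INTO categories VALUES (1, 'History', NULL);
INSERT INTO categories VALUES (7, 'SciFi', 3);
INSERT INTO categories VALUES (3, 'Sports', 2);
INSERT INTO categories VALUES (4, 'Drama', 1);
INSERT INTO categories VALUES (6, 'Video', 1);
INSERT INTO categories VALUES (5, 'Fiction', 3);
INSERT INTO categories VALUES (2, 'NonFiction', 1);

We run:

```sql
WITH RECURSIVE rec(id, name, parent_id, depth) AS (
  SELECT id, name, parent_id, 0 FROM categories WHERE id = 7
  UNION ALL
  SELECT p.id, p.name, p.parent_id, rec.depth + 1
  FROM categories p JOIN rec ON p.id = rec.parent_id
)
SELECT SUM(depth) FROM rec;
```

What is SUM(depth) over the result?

6

Base: id=7 (SciFi), parent_id=3, depth 0.
Iteration 1: join on id=3 -> Sports (id 3, parent_id=2, depth 1).
Iteration 2: join on id=2 -> NonFiction (id 2, parent_id=1, depth 2).
Iteration 3: join on id=1 -> History (id 1, parent_id=NULL, depth 3).
Iteration 4: parent_id is NULL; no match; recursion stops.
SUM(depth) = 0 + 1 + 2 + 3 = 6.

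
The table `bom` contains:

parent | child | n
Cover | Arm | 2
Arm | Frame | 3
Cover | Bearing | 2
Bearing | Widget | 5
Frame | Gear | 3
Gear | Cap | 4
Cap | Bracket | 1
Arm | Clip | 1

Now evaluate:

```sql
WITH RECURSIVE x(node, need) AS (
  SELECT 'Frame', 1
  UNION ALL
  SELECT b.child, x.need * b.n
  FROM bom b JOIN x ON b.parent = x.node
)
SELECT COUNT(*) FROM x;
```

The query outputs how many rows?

Base: (Frame, need=1).
Iteration 1: components of {Frame} -> Gear = 1*3 = 3.
Iteration 2: components of {Gear} -> Cap = 3*4 = 12.
Iteration 3: components of {Cap} -> Bracket = 12*1 = 12.
Iteration 4: no further components; recursion stops.
Total rows emitted: 4.

4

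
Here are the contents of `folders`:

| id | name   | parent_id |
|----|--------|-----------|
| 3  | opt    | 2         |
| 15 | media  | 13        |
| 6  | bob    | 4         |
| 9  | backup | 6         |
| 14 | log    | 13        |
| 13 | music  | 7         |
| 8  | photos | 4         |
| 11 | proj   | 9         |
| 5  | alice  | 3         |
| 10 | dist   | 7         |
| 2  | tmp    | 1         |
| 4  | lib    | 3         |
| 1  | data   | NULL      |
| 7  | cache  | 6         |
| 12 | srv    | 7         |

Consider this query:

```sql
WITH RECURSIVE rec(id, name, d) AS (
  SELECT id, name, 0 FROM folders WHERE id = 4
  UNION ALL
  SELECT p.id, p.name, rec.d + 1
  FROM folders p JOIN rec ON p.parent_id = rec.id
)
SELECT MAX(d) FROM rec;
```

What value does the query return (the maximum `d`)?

Base: id=4 (lib) at d 0.
Iteration 1: rows with parent_id in {4} -> bob (id 6, d 1), photos (id 8, d 1).
Iteration 2: rows with parent_id in {6,8} -> cache (id 7, d 2), backup (id 9, d 2).
Iteration 3: rows with parent_id in {7,9} -> dist (id 10, d 3), proj (id 11, d 3), srv (id 12, d 3), music (id 13, d 3).
Iteration 4: rows with parent_id in {10,11,12,13} -> log (id 14, d 4), media (id 15, d 4).
Iteration 5: no rows with parent_id in {14,15}; recursion stops.
d values: 0, 1, 1, 2, 2, 3, 3, 3, 3, 4, 4; the maximum is 4.

4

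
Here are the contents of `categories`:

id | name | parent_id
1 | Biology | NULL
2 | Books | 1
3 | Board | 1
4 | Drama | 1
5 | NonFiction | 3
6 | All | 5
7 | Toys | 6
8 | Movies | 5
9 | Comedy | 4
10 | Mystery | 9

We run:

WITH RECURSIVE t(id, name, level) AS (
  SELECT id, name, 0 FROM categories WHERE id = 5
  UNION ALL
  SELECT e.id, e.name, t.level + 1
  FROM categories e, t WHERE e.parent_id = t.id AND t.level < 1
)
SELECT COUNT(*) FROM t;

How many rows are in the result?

Base: id=5 (NonFiction) at level 0.
Iteration 1: rows with parent_id in {5} -> All (id 6, level 1), Movies (id 8, level 1).
Iteration 2: level < 1 fails for all current rows; recursion stops.
Total rows emitted: 3.

3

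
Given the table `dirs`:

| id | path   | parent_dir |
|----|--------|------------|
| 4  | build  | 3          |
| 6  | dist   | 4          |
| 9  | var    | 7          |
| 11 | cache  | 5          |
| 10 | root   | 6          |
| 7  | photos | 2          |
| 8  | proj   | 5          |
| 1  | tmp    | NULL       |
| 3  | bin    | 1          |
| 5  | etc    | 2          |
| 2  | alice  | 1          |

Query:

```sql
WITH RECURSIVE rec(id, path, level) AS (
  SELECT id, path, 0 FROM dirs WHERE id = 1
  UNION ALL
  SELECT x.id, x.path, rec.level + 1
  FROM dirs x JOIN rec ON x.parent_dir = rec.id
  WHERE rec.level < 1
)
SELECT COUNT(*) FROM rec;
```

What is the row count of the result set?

3

Base: id=1 (tmp) at level 0.
Iteration 1: rows with parent_dir in {1} -> alice (id 2, level 1), bin (id 3, level 1).
Iteration 2: level < 1 fails for all current rows; recursion stops.
Total rows emitted: 3.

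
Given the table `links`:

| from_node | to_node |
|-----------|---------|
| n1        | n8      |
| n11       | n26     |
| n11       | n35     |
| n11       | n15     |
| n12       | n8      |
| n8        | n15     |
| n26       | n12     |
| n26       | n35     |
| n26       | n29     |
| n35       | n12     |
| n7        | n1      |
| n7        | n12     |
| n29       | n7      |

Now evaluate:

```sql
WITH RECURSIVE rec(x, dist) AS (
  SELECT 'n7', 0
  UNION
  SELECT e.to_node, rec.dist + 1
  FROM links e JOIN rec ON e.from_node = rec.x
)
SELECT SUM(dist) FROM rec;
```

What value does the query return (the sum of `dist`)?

Base: (n7, dist=0).
Iteration 1: edges from {n7} -> (n1, dist=1), (n12, dist=1).
Iteration 2: edges from {n1,n12} -> (n8, dist=2). [UNION drops 1 duplicate row(s)]
Iteration 3: edges from {n8} -> (n15, dist=3).
Iteration 4: no outgoing edges from {n15}; recursion stops.
SUM(dist) = 0 + 1 + 1 + 2 + 3 = 7.

7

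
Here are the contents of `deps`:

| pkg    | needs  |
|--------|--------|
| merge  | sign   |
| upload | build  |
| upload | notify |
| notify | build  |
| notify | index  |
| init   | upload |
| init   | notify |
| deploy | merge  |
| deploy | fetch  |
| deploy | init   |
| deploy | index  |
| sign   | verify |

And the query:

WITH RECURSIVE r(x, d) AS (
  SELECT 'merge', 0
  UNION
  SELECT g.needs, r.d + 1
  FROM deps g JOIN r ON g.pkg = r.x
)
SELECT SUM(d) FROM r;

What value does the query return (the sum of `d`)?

3

Base: (merge, d=0).
Iteration 1: edges from {merge} -> (sign, d=1).
Iteration 2: edges from {sign} -> (verify, d=2).
Iteration 3: no outgoing edges from {verify}; recursion stops.
SUM(d) = 0 + 1 + 2 = 3.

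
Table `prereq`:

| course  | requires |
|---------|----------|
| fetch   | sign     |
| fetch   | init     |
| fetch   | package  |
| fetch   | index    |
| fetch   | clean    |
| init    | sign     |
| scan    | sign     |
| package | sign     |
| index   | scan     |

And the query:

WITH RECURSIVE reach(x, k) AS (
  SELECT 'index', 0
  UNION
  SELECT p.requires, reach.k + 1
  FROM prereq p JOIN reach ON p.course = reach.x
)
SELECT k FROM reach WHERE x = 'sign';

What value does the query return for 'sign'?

2

Base: (index, k=0).
Iteration 1: edges from {index} -> (scan, k=1).
Iteration 2: edges from {scan} -> (sign, k=2).
Iteration 3: no outgoing edges from {sign}; recursion stops.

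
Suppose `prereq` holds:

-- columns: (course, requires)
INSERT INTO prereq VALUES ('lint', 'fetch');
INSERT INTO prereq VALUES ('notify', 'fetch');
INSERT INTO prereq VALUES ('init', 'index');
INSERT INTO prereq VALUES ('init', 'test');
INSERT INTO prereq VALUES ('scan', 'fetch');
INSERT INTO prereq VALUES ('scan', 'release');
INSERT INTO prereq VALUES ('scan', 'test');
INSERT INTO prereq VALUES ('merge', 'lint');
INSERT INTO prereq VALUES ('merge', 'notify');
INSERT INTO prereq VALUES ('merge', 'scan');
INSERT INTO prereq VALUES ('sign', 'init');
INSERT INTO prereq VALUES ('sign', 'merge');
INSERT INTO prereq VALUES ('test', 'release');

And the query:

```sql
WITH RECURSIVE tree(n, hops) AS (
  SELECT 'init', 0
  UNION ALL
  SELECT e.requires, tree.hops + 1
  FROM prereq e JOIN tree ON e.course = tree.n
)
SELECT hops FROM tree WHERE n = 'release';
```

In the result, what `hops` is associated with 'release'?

2

Base: (init, hops=0).
Iteration 1: edges from {init} -> (index, hops=1), (test, hops=1).
Iteration 2: edges from {index,test} -> (release, hops=2).
Iteration 3: no outgoing edges from {release}; recursion stops.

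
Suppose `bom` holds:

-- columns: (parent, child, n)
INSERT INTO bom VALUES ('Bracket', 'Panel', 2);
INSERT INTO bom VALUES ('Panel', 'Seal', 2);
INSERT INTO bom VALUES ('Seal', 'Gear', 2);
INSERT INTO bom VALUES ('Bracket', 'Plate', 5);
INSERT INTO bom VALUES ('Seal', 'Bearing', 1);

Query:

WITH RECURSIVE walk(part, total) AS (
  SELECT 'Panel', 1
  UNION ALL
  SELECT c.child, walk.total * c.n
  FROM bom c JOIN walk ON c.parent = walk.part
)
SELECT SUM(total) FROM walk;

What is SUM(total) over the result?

Base: (Panel, total=1).
Iteration 1: components of {Panel} -> Seal = 1*2 = 2.
Iteration 2: components of {Seal} -> Bearing = 2*1 = 2, Gear = 2*2 = 4.
Iteration 3: no further components; recursion stops.
SUM(total) = 1 + 2 + 4 + 2 = 9.

9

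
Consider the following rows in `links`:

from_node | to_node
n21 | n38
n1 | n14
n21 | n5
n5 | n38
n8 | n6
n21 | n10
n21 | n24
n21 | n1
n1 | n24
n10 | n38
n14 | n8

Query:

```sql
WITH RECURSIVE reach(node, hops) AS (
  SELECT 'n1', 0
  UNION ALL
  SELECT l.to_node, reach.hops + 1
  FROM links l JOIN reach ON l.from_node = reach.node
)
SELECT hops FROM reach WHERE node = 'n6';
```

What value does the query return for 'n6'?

Base: (n1, hops=0).
Iteration 1: edges from {n1} -> (n14, hops=1), (n24, hops=1).
Iteration 2: edges from {n14,n24} -> (n8, hops=2).
Iteration 3: edges from {n8} -> (n6, hops=3).
Iteration 4: no outgoing edges from {n6}; recursion stops.

3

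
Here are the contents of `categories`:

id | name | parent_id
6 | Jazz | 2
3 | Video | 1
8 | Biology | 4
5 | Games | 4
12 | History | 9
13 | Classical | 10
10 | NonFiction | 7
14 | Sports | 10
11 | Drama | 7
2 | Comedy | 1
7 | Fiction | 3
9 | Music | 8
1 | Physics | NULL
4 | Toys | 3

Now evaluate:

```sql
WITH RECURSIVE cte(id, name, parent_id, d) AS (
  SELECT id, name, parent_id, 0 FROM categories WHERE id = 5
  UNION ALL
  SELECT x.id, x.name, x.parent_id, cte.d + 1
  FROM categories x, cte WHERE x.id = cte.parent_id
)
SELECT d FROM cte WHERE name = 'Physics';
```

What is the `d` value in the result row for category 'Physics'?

Base: id=5 (Games), parent_id=4, d 0.
Iteration 1: join on id=4 -> Toys (id 4, parent_id=3, d 1).
Iteration 2: join on id=3 -> Video (id 3, parent_id=1, d 2).
Iteration 3: join on id=1 -> Physics (id 1, parent_id=NULL, d 3).
Iteration 4: parent_id is NULL; no match; recursion stops.

3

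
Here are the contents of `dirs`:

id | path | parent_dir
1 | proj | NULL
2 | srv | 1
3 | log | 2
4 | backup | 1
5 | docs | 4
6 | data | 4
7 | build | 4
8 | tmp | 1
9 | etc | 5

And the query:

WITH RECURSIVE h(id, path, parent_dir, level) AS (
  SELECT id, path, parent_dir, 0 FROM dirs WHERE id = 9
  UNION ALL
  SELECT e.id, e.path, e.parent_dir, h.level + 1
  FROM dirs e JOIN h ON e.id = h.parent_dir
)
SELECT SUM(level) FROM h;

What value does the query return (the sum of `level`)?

6

Base: id=9 (etc), parent_dir=5, level 0.
Iteration 1: join on id=5 -> docs (id 5, parent_dir=4, level 1).
Iteration 2: join on id=4 -> backup (id 4, parent_dir=1, level 2).
Iteration 3: join on id=1 -> proj (id 1, parent_dir=NULL, level 3).
Iteration 4: parent_dir is NULL; no match; recursion stops.
SUM(level) = 0 + 1 + 2 + 3 = 6.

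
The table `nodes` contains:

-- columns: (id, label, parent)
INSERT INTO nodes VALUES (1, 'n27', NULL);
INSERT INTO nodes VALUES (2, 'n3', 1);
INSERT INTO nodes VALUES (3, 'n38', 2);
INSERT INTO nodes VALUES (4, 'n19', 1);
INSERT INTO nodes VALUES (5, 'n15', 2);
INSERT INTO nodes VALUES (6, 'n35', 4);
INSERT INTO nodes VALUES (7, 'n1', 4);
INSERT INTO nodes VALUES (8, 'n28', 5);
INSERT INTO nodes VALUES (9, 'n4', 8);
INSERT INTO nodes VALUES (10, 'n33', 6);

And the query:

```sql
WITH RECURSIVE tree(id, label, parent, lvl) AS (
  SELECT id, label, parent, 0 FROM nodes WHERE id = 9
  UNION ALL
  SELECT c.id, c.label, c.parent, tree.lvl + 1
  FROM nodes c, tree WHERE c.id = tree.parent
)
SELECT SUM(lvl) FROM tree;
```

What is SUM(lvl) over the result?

10

Base: id=9 (n4), parent=8, lvl 0.
Iteration 1: join on id=8 -> n28 (id 8, parent=5, lvl 1).
Iteration 2: join on id=5 -> n15 (id 5, parent=2, lvl 2).
Iteration 3: join on id=2 -> n3 (id 2, parent=1, lvl 3).
Iteration 4: join on id=1 -> n27 (id 1, parent=NULL, lvl 4).
Iteration 5: parent is NULL; no match; recursion stops.
SUM(lvl) = 0 + 1 + 2 + 3 + 4 = 10.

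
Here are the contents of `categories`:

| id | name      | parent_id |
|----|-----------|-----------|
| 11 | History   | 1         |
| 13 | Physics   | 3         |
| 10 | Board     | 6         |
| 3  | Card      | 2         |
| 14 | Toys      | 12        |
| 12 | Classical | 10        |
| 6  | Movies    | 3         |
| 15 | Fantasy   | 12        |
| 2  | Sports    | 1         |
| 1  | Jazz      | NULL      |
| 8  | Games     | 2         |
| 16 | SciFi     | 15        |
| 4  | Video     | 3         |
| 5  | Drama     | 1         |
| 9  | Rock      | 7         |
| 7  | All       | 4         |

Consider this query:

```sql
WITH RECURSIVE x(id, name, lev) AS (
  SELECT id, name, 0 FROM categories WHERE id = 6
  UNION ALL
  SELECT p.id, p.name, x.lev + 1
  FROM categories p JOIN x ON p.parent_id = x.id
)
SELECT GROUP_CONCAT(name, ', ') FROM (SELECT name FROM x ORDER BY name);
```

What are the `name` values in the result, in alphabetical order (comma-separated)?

Board, Classical, Fantasy, Movies, SciFi, Toys

Base: id=6 (Movies) at lev 0.
Iteration 1: rows with parent_id in {6} -> Board (id 10, lev 1).
Iteration 2: rows with parent_id in {10} -> Classical (id 12, lev 2).
Iteration 3: rows with parent_id in {12} -> Toys (id 14, lev 3), Fantasy (id 15, lev 3).
Iteration 4: rows with parent_id in {14,15} -> SciFi (id 16, lev 4).
Iteration 5: no rows with parent_id in {16}; recursion stops.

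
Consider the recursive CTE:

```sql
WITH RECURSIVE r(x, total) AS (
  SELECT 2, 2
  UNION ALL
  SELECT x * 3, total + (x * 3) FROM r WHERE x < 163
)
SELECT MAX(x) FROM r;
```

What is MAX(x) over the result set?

486

Base: x=2, total=2.
Iteration 1: 2 < 163 holds -> x = 2 * 3 = 6, total = 2 + 6 = 8.
Iteration 2: 6 < 163 holds -> x = 6 * 3 = 18, total = 8 + 18 = 26.
Iteration 3: 18 < 163 holds -> x = 18 * 3 = 54, total = 26 + 54 = 80.
Iteration 4: 54 < 163 holds -> x = 54 * 3 = 162, total = 80 + 162 = 242.
Iteration 5: 162 < 163 holds -> x = 162 * 3 = 486, total = 242 + 486 = 728.
Iteration 6: 486 < 163 fails; recursion stops.
x values: 2, 6, 18, 54, 162, 486; the maximum is 486.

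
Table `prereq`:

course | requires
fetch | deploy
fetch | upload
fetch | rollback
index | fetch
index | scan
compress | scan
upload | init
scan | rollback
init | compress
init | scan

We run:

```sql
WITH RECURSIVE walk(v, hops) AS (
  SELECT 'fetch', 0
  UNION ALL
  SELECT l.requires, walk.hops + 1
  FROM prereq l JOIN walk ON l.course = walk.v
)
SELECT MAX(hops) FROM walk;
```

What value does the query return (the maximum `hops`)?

5

Base: (fetch, hops=0).
Iteration 1: edges from {fetch} -> (deploy, hops=1), (rollback, hops=1), (upload, hops=1).
Iteration 2: edges from {deploy,rollback,upload} -> (init, hops=2).
Iteration 3: edges from {init} -> (compress, hops=3), (scan, hops=3).
Iteration 4: edges from {compress,scan} -> (rollback, hops=4), (scan, hops=4).
Iteration 5: edges from {rollback,scan} -> (rollback, hops=5).
Iteration 6: no outgoing edges from {rollback}; recursion stops.
hops values: 0, 1, 1, 1, 2, 3, 3, 4, 4, 5; the maximum is 5.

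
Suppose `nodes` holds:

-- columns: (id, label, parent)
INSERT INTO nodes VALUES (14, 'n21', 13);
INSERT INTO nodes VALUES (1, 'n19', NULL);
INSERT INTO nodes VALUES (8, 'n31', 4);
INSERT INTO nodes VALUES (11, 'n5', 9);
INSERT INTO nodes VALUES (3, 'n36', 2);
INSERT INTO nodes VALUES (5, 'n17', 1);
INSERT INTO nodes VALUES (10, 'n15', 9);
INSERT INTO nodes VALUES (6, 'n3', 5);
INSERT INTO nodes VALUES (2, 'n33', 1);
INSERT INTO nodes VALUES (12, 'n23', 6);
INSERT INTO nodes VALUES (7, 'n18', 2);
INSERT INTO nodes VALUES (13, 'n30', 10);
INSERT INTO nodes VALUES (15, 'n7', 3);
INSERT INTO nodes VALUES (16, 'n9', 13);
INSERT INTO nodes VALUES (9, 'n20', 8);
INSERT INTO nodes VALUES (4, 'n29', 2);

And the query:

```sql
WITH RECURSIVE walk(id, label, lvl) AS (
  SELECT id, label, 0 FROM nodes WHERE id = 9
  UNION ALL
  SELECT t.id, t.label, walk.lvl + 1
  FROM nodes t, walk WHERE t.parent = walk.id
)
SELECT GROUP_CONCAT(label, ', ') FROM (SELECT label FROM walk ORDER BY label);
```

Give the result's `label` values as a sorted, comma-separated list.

n15, n20, n21, n30, n5, n9

Base: id=9 (n20) at lvl 0.
Iteration 1: rows with parent in {9} -> n15 (id 10, lvl 1), n5 (id 11, lvl 1).
Iteration 2: rows with parent in {10,11} -> n30 (id 13, lvl 2).
Iteration 3: rows with parent in {13} -> n21 (id 14, lvl 3), n9 (id 16, lvl 3).
Iteration 4: no rows with parent in {14,16}; recursion stops.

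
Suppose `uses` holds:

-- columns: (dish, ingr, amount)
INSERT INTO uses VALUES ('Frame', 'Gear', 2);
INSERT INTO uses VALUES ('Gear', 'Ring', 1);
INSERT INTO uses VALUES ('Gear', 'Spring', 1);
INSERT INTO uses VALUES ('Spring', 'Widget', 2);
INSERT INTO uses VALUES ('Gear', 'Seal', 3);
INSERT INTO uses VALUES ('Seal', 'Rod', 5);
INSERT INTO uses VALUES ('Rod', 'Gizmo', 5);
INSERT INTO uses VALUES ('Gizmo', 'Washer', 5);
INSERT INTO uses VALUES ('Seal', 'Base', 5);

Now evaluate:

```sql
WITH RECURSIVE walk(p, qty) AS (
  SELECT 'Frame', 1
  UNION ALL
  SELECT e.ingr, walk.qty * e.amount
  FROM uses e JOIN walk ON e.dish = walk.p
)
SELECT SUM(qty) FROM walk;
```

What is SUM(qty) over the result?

977

Base: (Frame, qty=1).
Iteration 1: components of {Frame} -> Gear = 1*2 = 2.
Iteration 2: components of {Gear} -> Ring = 2*1 = 2, Seal = 2*3 = 6, Spring = 2*1 = 2.
Iteration 3: components of {Ring,Seal,Spring} -> Base = 6*5 = 30, Rod = 6*5 = 30, Widget = 2*2 = 4.
Iteration 4: components of {Base,Rod,Widget} -> Gizmo = 30*5 = 150.
Iteration 5: components of {Gizmo} -> Washer = 150*5 = 750.
Iteration 6: no further components; recursion stops.
SUM(qty) = 1 + 2 + 2 + 2 + 6 + 4 + 30 + 30 + 150 + 750 = 977.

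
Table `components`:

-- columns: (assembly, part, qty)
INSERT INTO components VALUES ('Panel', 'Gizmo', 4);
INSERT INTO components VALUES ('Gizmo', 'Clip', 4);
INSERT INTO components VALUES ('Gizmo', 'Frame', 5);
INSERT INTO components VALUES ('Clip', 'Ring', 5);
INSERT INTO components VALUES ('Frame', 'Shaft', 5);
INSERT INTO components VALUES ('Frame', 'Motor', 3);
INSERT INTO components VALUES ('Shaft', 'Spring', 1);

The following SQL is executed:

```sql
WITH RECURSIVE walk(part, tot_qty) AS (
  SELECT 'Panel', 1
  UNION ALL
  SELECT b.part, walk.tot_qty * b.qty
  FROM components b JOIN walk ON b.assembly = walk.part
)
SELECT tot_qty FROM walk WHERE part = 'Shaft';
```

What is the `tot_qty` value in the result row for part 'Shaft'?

Base: (Panel, tot_qty=1).
Iteration 1: components of {Panel} -> Gizmo = 1*4 = 4.
Iteration 2: components of {Gizmo} -> Clip = 4*4 = 16, Frame = 4*5 = 20.
Iteration 3: components of {Clip,Frame} -> Motor = 20*3 = 60, Ring = 16*5 = 80, Shaft = 20*5 = 100.
Iteration 4: components of {Motor,Ring,Shaft} -> Spring = 100*1 = 100.
Iteration 5: no further components; recursion stops.

100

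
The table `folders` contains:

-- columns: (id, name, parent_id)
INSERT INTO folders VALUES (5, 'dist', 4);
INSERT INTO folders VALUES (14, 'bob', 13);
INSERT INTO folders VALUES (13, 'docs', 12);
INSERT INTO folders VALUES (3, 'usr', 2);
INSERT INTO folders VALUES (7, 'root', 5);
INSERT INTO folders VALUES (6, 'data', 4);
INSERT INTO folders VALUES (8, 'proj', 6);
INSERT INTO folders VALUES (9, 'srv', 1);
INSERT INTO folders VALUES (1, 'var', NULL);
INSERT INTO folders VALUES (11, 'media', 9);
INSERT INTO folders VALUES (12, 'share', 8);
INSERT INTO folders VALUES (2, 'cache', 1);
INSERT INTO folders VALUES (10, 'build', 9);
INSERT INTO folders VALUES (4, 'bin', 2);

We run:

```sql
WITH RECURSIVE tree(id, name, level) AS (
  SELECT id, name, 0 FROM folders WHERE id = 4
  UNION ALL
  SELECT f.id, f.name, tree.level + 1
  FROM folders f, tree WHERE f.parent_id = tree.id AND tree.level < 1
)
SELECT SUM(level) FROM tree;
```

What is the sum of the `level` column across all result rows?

2

Base: id=4 (bin) at level 0.
Iteration 1: rows with parent_id in {4} -> dist (id 5, level 1), data (id 6, level 1).
Iteration 2: level < 1 fails for all current rows; recursion stops.
SUM(level) = 0 + 1 + 1 = 2.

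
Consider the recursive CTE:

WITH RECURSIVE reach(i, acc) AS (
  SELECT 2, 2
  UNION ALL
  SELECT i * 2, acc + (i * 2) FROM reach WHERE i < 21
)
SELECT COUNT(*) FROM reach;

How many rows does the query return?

5

Base: i=2, acc=2.
Iteration 1: 2 < 21 holds -> i = 2 * 2 = 4, acc = 2 + 4 = 6.
Iteration 2: 4 < 21 holds -> i = 4 * 2 = 8, acc = 6 + 8 = 14.
Iteration 3: 8 < 21 holds -> i = 8 * 2 = 16, acc = 14 + 16 = 30.
Iteration 4: 16 < 21 holds -> i = 16 * 2 = 32, acc = 30 + 32 = 62.
Iteration 5: 32 < 21 fails; recursion stops.
Total rows emitted: 5.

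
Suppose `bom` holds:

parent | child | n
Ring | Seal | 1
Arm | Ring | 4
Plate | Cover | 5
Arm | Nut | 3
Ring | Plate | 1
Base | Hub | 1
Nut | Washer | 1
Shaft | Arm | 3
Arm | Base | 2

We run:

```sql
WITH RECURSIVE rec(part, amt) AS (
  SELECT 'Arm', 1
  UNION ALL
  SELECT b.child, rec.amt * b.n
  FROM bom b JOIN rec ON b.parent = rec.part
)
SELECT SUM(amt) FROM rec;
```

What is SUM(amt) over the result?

43

Base: (Arm, amt=1).
Iteration 1: components of {Arm} -> Base = 1*2 = 2, Nut = 1*3 = 3, Ring = 1*4 = 4.
Iteration 2: components of {Base,Nut,Ring} -> Hub = 2*1 = 2, Plate = 4*1 = 4, Seal = 4*1 = 4, Washer = 3*1 = 3.
Iteration 3: components of {Hub,Plate,Seal,Washer} -> Cover = 4*5 = 20.
Iteration 4: no further components; recursion stops.
SUM(amt) = 1 + 3 + 2 + 4 + 3 + 2 + 4 + 4 + 20 = 43.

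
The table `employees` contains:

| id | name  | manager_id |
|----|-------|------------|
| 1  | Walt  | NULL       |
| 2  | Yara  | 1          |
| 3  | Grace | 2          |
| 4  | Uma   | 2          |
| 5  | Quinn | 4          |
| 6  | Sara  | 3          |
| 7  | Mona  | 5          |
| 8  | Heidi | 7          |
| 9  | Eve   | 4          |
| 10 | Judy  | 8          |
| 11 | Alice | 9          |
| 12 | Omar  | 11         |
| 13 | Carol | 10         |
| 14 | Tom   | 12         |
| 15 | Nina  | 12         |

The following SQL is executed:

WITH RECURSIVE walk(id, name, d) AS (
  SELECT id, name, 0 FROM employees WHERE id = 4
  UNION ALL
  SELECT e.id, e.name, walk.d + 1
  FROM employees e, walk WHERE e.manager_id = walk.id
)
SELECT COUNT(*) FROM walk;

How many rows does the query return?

11

Base: id=4 (Uma) at d 0.
Iteration 1: rows with manager_id in {4} -> Quinn (id 5, d 1), Eve (id 9, d 1).
Iteration 2: rows with manager_id in {5,9} -> Mona (id 7, d 2), Alice (id 11, d 2).
Iteration 3: rows with manager_id in {7,11} -> Heidi (id 8, d 3), Omar (id 12, d 3).
Iteration 4: rows with manager_id in {8,12} -> Judy (id 10, d 4), Tom (id 14, d 4), Nina (id 15, d 4).
Iteration 5: rows with manager_id in {10,14,15} -> Carol (id 13, d 5).
Iteration 6: no rows with manager_id in {13}; recursion stops.
Total rows emitted: 11.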